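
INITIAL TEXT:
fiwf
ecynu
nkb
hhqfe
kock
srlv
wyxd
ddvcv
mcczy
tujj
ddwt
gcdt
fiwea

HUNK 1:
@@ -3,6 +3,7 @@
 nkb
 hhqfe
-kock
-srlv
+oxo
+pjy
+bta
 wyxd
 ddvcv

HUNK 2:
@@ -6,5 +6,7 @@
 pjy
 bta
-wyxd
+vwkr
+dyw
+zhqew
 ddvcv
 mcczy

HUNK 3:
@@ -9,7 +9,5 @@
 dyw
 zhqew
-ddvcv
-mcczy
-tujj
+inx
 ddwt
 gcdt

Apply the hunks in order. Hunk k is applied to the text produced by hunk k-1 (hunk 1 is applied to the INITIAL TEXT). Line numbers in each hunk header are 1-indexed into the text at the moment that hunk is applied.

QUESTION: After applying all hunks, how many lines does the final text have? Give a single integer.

Answer: 14

Derivation:
Hunk 1: at line 3 remove [kock,srlv] add [oxo,pjy,bta] -> 14 lines: fiwf ecynu nkb hhqfe oxo pjy bta wyxd ddvcv mcczy tujj ddwt gcdt fiwea
Hunk 2: at line 6 remove [wyxd] add [vwkr,dyw,zhqew] -> 16 lines: fiwf ecynu nkb hhqfe oxo pjy bta vwkr dyw zhqew ddvcv mcczy tujj ddwt gcdt fiwea
Hunk 3: at line 9 remove [ddvcv,mcczy,tujj] add [inx] -> 14 lines: fiwf ecynu nkb hhqfe oxo pjy bta vwkr dyw zhqew inx ddwt gcdt fiwea
Final line count: 14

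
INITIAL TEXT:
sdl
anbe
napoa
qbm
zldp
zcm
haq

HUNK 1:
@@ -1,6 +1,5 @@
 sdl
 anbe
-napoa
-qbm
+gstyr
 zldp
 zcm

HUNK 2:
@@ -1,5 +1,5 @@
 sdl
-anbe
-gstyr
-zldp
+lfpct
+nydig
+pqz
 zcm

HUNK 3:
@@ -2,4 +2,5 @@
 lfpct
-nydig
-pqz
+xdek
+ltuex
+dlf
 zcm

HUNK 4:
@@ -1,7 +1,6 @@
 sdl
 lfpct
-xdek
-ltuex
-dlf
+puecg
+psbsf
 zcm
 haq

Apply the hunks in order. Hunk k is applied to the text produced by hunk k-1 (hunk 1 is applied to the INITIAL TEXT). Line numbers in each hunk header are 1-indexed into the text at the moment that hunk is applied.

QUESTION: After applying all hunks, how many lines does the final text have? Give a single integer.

Hunk 1: at line 1 remove [napoa,qbm] add [gstyr] -> 6 lines: sdl anbe gstyr zldp zcm haq
Hunk 2: at line 1 remove [anbe,gstyr,zldp] add [lfpct,nydig,pqz] -> 6 lines: sdl lfpct nydig pqz zcm haq
Hunk 3: at line 2 remove [nydig,pqz] add [xdek,ltuex,dlf] -> 7 lines: sdl lfpct xdek ltuex dlf zcm haq
Hunk 4: at line 1 remove [xdek,ltuex,dlf] add [puecg,psbsf] -> 6 lines: sdl lfpct puecg psbsf zcm haq
Final line count: 6

Answer: 6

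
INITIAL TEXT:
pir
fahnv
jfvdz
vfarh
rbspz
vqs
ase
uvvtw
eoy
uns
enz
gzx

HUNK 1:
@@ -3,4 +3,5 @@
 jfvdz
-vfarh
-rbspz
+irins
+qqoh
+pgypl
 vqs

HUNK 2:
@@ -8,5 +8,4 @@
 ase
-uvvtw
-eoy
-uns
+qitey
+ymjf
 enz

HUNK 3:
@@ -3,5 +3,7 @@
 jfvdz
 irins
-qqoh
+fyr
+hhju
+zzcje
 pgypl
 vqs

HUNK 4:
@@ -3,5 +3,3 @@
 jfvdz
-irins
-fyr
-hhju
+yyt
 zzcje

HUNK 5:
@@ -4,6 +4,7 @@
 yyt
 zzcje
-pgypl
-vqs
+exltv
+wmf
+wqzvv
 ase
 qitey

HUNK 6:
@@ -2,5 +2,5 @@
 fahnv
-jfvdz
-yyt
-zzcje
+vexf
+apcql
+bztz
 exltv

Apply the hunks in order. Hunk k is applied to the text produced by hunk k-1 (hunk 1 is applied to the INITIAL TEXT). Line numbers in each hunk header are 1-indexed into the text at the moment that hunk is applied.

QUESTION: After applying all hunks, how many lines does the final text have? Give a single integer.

Hunk 1: at line 3 remove [vfarh,rbspz] add [irins,qqoh,pgypl] -> 13 lines: pir fahnv jfvdz irins qqoh pgypl vqs ase uvvtw eoy uns enz gzx
Hunk 2: at line 8 remove [uvvtw,eoy,uns] add [qitey,ymjf] -> 12 lines: pir fahnv jfvdz irins qqoh pgypl vqs ase qitey ymjf enz gzx
Hunk 3: at line 3 remove [qqoh] add [fyr,hhju,zzcje] -> 14 lines: pir fahnv jfvdz irins fyr hhju zzcje pgypl vqs ase qitey ymjf enz gzx
Hunk 4: at line 3 remove [irins,fyr,hhju] add [yyt] -> 12 lines: pir fahnv jfvdz yyt zzcje pgypl vqs ase qitey ymjf enz gzx
Hunk 5: at line 4 remove [pgypl,vqs] add [exltv,wmf,wqzvv] -> 13 lines: pir fahnv jfvdz yyt zzcje exltv wmf wqzvv ase qitey ymjf enz gzx
Hunk 6: at line 2 remove [jfvdz,yyt,zzcje] add [vexf,apcql,bztz] -> 13 lines: pir fahnv vexf apcql bztz exltv wmf wqzvv ase qitey ymjf enz gzx
Final line count: 13

Answer: 13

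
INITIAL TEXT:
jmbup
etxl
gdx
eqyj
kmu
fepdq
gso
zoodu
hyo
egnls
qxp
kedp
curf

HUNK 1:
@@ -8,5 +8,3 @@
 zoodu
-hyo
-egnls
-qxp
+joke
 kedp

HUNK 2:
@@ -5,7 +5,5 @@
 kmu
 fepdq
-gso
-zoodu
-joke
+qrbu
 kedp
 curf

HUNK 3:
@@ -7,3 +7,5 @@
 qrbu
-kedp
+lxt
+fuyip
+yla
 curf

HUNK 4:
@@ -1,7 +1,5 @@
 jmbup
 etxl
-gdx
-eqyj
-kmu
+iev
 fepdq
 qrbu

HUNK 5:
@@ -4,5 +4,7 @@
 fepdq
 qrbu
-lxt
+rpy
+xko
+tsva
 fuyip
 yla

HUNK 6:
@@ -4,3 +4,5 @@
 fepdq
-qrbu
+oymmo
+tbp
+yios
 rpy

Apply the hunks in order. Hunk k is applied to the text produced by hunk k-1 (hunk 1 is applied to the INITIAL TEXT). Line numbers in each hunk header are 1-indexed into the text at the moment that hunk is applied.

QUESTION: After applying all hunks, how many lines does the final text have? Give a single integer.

Answer: 13

Derivation:
Hunk 1: at line 8 remove [hyo,egnls,qxp] add [joke] -> 11 lines: jmbup etxl gdx eqyj kmu fepdq gso zoodu joke kedp curf
Hunk 2: at line 5 remove [gso,zoodu,joke] add [qrbu] -> 9 lines: jmbup etxl gdx eqyj kmu fepdq qrbu kedp curf
Hunk 3: at line 7 remove [kedp] add [lxt,fuyip,yla] -> 11 lines: jmbup etxl gdx eqyj kmu fepdq qrbu lxt fuyip yla curf
Hunk 4: at line 1 remove [gdx,eqyj,kmu] add [iev] -> 9 lines: jmbup etxl iev fepdq qrbu lxt fuyip yla curf
Hunk 5: at line 4 remove [lxt] add [rpy,xko,tsva] -> 11 lines: jmbup etxl iev fepdq qrbu rpy xko tsva fuyip yla curf
Hunk 6: at line 4 remove [qrbu] add [oymmo,tbp,yios] -> 13 lines: jmbup etxl iev fepdq oymmo tbp yios rpy xko tsva fuyip yla curf
Final line count: 13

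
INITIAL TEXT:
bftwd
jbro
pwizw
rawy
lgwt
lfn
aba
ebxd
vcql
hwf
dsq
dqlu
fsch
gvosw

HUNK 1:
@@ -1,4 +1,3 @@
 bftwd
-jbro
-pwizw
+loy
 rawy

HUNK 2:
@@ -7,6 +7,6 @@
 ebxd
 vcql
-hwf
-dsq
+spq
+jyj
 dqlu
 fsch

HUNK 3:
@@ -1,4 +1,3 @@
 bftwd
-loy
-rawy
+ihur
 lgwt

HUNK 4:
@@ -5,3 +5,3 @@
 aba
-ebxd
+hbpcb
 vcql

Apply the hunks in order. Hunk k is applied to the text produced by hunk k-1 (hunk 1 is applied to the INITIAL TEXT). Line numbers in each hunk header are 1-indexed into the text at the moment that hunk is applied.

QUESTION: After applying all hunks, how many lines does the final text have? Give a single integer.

Answer: 12

Derivation:
Hunk 1: at line 1 remove [jbro,pwizw] add [loy] -> 13 lines: bftwd loy rawy lgwt lfn aba ebxd vcql hwf dsq dqlu fsch gvosw
Hunk 2: at line 7 remove [hwf,dsq] add [spq,jyj] -> 13 lines: bftwd loy rawy lgwt lfn aba ebxd vcql spq jyj dqlu fsch gvosw
Hunk 3: at line 1 remove [loy,rawy] add [ihur] -> 12 lines: bftwd ihur lgwt lfn aba ebxd vcql spq jyj dqlu fsch gvosw
Hunk 4: at line 5 remove [ebxd] add [hbpcb] -> 12 lines: bftwd ihur lgwt lfn aba hbpcb vcql spq jyj dqlu fsch gvosw
Final line count: 12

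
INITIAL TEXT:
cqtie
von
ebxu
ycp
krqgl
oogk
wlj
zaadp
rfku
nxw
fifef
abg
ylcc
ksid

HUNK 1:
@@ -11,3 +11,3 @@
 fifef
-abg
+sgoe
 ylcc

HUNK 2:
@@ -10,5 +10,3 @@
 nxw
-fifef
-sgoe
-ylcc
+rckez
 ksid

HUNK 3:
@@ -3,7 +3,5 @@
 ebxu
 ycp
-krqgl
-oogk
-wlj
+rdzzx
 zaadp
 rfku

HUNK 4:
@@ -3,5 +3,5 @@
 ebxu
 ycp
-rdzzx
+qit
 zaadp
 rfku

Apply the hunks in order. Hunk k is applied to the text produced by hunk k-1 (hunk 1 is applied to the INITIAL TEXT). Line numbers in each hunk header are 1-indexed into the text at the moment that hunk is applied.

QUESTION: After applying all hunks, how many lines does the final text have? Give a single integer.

Answer: 10

Derivation:
Hunk 1: at line 11 remove [abg] add [sgoe] -> 14 lines: cqtie von ebxu ycp krqgl oogk wlj zaadp rfku nxw fifef sgoe ylcc ksid
Hunk 2: at line 10 remove [fifef,sgoe,ylcc] add [rckez] -> 12 lines: cqtie von ebxu ycp krqgl oogk wlj zaadp rfku nxw rckez ksid
Hunk 3: at line 3 remove [krqgl,oogk,wlj] add [rdzzx] -> 10 lines: cqtie von ebxu ycp rdzzx zaadp rfku nxw rckez ksid
Hunk 4: at line 3 remove [rdzzx] add [qit] -> 10 lines: cqtie von ebxu ycp qit zaadp rfku nxw rckez ksid
Final line count: 10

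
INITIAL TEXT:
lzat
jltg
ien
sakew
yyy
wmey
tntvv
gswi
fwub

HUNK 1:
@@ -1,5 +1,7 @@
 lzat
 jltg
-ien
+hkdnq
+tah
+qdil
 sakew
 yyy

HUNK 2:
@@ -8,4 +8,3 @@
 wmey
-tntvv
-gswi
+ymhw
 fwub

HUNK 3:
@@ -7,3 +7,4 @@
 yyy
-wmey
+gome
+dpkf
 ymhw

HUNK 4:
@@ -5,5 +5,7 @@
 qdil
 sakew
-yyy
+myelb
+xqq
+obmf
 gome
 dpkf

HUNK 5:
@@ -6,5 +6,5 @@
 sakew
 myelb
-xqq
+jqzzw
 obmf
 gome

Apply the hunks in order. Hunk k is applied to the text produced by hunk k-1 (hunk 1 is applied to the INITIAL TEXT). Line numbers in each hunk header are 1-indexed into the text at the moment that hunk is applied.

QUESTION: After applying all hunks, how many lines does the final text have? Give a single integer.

Hunk 1: at line 1 remove [ien] add [hkdnq,tah,qdil] -> 11 lines: lzat jltg hkdnq tah qdil sakew yyy wmey tntvv gswi fwub
Hunk 2: at line 8 remove [tntvv,gswi] add [ymhw] -> 10 lines: lzat jltg hkdnq tah qdil sakew yyy wmey ymhw fwub
Hunk 3: at line 7 remove [wmey] add [gome,dpkf] -> 11 lines: lzat jltg hkdnq tah qdil sakew yyy gome dpkf ymhw fwub
Hunk 4: at line 5 remove [yyy] add [myelb,xqq,obmf] -> 13 lines: lzat jltg hkdnq tah qdil sakew myelb xqq obmf gome dpkf ymhw fwub
Hunk 5: at line 6 remove [xqq] add [jqzzw] -> 13 lines: lzat jltg hkdnq tah qdil sakew myelb jqzzw obmf gome dpkf ymhw fwub
Final line count: 13

Answer: 13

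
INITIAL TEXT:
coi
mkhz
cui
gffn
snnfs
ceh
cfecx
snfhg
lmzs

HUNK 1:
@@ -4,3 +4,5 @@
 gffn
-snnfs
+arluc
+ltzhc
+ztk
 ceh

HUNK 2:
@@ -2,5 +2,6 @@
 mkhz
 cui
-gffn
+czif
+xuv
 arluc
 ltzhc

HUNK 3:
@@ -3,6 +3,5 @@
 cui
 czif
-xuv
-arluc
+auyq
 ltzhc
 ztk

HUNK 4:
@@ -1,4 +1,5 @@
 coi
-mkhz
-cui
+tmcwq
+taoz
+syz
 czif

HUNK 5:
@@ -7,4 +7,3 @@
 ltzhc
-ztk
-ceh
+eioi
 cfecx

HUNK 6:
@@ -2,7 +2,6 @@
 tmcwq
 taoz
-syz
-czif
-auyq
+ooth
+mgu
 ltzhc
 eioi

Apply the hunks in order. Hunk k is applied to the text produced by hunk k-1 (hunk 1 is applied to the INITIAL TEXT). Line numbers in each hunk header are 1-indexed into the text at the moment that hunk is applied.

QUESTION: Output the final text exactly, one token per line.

Answer: coi
tmcwq
taoz
ooth
mgu
ltzhc
eioi
cfecx
snfhg
lmzs

Derivation:
Hunk 1: at line 4 remove [snnfs] add [arluc,ltzhc,ztk] -> 11 lines: coi mkhz cui gffn arluc ltzhc ztk ceh cfecx snfhg lmzs
Hunk 2: at line 2 remove [gffn] add [czif,xuv] -> 12 lines: coi mkhz cui czif xuv arluc ltzhc ztk ceh cfecx snfhg lmzs
Hunk 3: at line 3 remove [xuv,arluc] add [auyq] -> 11 lines: coi mkhz cui czif auyq ltzhc ztk ceh cfecx snfhg lmzs
Hunk 4: at line 1 remove [mkhz,cui] add [tmcwq,taoz,syz] -> 12 lines: coi tmcwq taoz syz czif auyq ltzhc ztk ceh cfecx snfhg lmzs
Hunk 5: at line 7 remove [ztk,ceh] add [eioi] -> 11 lines: coi tmcwq taoz syz czif auyq ltzhc eioi cfecx snfhg lmzs
Hunk 6: at line 2 remove [syz,czif,auyq] add [ooth,mgu] -> 10 lines: coi tmcwq taoz ooth mgu ltzhc eioi cfecx snfhg lmzs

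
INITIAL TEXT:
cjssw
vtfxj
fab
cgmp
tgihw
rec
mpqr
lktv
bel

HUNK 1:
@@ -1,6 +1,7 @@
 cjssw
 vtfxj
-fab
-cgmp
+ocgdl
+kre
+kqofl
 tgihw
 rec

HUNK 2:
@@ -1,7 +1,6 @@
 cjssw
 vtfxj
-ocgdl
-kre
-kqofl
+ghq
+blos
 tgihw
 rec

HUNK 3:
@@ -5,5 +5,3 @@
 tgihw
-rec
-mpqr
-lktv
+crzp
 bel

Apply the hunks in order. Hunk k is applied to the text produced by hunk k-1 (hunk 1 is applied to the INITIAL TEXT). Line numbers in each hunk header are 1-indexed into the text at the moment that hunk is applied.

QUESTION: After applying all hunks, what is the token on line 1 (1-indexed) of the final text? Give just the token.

Answer: cjssw

Derivation:
Hunk 1: at line 1 remove [fab,cgmp] add [ocgdl,kre,kqofl] -> 10 lines: cjssw vtfxj ocgdl kre kqofl tgihw rec mpqr lktv bel
Hunk 2: at line 1 remove [ocgdl,kre,kqofl] add [ghq,blos] -> 9 lines: cjssw vtfxj ghq blos tgihw rec mpqr lktv bel
Hunk 3: at line 5 remove [rec,mpqr,lktv] add [crzp] -> 7 lines: cjssw vtfxj ghq blos tgihw crzp bel
Final line 1: cjssw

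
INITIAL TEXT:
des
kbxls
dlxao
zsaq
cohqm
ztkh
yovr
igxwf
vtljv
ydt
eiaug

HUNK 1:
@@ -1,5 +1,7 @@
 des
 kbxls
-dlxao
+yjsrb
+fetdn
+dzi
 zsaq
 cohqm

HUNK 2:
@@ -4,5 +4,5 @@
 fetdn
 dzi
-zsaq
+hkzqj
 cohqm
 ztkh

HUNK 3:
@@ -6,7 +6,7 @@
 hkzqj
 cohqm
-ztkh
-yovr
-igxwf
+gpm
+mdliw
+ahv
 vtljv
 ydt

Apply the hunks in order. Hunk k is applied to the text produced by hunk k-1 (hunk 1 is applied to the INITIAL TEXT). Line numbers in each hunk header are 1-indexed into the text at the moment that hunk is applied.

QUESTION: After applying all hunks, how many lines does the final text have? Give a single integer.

Hunk 1: at line 1 remove [dlxao] add [yjsrb,fetdn,dzi] -> 13 lines: des kbxls yjsrb fetdn dzi zsaq cohqm ztkh yovr igxwf vtljv ydt eiaug
Hunk 2: at line 4 remove [zsaq] add [hkzqj] -> 13 lines: des kbxls yjsrb fetdn dzi hkzqj cohqm ztkh yovr igxwf vtljv ydt eiaug
Hunk 3: at line 6 remove [ztkh,yovr,igxwf] add [gpm,mdliw,ahv] -> 13 lines: des kbxls yjsrb fetdn dzi hkzqj cohqm gpm mdliw ahv vtljv ydt eiaug
Final line count: 13

Answer: 13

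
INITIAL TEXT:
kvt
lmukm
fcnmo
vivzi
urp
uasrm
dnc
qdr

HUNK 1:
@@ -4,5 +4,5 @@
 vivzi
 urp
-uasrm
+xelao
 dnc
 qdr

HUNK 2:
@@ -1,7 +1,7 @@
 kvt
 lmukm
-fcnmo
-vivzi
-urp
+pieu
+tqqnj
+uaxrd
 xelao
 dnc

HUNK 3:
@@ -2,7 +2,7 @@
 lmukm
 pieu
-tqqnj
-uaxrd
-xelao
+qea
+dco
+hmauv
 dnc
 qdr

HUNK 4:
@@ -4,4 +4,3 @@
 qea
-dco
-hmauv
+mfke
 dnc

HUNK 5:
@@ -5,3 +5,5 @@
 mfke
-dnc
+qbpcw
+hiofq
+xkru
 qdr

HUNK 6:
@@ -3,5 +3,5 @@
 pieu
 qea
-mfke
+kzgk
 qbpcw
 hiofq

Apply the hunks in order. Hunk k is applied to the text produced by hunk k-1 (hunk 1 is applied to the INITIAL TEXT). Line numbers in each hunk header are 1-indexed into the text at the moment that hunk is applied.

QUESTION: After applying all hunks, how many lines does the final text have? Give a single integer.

Hunk 1: at line 4 remove [uasrm] add [xelao] -> 8 lines: kvt lmukm fcnmo vivzi urp xelao dnc qdr
Hunk 2: at line 1 remove [fcnmo,vivzi,urp] add [pieu,tqqnj,uaxrd] -> 8 lines: kvt lmukm pieu tqqnj uaxrd xelao dnc qdr
Hunk 3: at line 2 remove [tqqnj,uaxrd,xelao] add [qea,dco,hmauv] -> 8 lines: kvt lmukm pieu qea dco hmauv dnc qdr
Hunk 4: at line 4 remove [dco,hmauv] add [mfke] -> 7 lines: kvt lmukm pieu qea mfke dnc qdr
Hunk 5: at line 5 remove [dnc] add [qbpcw,hiofq,xkru] -> 9 lines: kvt lmukm pieu qea mfke qbpcw hiofq xkru qdr
Hunk 6: at line 3 remove [mfke] add [kzgk] -> 9 lines: kvt lmukm pieu qea kzgk qbpcw hiofq xkru qdr
Final line count: 9

Answer: 9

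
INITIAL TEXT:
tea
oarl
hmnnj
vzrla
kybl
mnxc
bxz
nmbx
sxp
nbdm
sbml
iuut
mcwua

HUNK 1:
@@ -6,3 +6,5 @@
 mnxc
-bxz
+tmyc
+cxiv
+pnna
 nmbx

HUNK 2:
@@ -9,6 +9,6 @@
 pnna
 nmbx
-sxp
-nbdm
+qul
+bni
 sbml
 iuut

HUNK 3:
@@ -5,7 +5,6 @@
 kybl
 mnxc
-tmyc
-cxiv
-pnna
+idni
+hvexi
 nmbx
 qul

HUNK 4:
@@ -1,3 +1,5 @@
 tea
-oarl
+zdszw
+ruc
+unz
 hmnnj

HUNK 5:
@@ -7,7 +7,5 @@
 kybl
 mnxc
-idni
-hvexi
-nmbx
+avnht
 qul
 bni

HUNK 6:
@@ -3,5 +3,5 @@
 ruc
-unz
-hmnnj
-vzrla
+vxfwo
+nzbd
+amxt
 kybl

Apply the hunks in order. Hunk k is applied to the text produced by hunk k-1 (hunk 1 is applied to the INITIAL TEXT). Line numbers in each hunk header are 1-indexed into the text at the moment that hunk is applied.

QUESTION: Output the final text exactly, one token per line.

Hunk 1: at line 6 remove [bxz] add [tmyc,cxiv,pnna] -> 15 lines: tea oarl hmnnj vzrla kybl mnxc tmyc cxiv pnna nmbx sxp nbdm sbml iuut mcwua
Hunk 2: at line 9 remove [sxp,nbdm] add [qul,bni] -> 15 lines: tea oarl hmnnj vzrla kybl mnxc tmyc cxiv pnna nmbx qul bni sbml iuut mcwua
Hunk 3: at line 5 remove [tmyc,cxiv,pnna] add [idni,hvexi] -> 14 lines: tea oarl hmnnj vzrla kybl mnxc idni hvexi nmbx qul bni sbml iuut mcwua
Hunk 4: at line 1 remove [oarl] add [zdszw,ruc,unz] -> 16 lines: tea zdszw ruc unz hmnnj vzrla kybl mnxc idni hvexi nmbx qul bni sbml iuut mcwua
Hunk 5: at line 7 remove [idni,hvexi,nmbx] add [avnht] -> 14 lines: tea zdszw ruc unz hmnnj vzrla kybl mnxc avnht qul bni sbml iuut mcwua
Hunk 6: at line 3 remove [unz,hmnnj,vzrla] add [vxfwo,nzbd,amxt] -> 14 lines: tea zdszw ruc vxfwo nzbd amxt kybl mnxc avnht qul bni sbml iuut mcwua

Answer: tea
zdszw
ruc
vxfwo
nzbd
amxt
kybl
mnxc
avnht
qul
bni
sbml
iuut
mcwua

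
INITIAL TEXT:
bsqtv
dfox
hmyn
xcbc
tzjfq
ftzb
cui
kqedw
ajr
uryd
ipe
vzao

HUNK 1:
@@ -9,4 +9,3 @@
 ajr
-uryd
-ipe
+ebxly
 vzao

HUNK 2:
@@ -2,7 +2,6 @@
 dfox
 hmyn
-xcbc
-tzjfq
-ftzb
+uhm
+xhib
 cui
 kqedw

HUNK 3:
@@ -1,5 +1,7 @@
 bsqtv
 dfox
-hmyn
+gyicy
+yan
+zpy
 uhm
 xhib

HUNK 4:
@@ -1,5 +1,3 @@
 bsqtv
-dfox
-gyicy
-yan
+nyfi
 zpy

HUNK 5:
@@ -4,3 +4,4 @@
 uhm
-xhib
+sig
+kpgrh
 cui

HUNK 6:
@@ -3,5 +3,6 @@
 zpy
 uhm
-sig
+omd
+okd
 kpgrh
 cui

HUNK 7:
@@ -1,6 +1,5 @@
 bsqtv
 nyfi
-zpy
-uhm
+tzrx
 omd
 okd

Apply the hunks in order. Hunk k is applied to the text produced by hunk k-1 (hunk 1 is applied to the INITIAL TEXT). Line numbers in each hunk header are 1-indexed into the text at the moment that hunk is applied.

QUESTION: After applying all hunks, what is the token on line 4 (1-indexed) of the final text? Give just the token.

Hunk 1: at line 9 remove [uryd,ipe] add [ebxly] -> 11 lines: bsqtv dfox hmyn xcbc tzjfq ftzb cui kqedw ajr ebxly vzao
Hunk 2: at line 2 remove [xcbc,tzjfq,ftzb] add [uhm,xhib] -> 10 lines: bsqtv dfox hmyn uhm xhib cui kqedw ajr ebxly vzao
Hunk 3: at line 1 remove [hmyn] add [gyicy,yan,zpy] -> 12 lines: bsqtv dfox gyicy yan zpy uhm xhib cui kqedw ajr ebxly vzao
Hunk 4: at line 1 remove [dfox,gyicy,yan] add [nyfi] -> 10 lines: bsqtv nyfi zpy uhm xhib cui kqedw ajr ebxly vzao
Hunk 5: at line 4 remove [xhib] add [sig,kpgrh] -> 11 lines: bsqtv nyfi zpy uhm sig kpgrh cui kqedw ajr ebxly vzao
Hunk 6: at line 3 remove [sig] add [omd,okd] -> 12 lines: bsqtv nyfi zpy uhm omd okd kpgrh cui kqedw ajr ebxly vzao
Hunk 7: at line 1 remove [zpy,uhm] add [tzrx] -> 11 lines: bsqtv nyfi tzrx omd okd kpgrh cui kqedw ajr ebxly vzao
Final line 4: omd

Answer: omd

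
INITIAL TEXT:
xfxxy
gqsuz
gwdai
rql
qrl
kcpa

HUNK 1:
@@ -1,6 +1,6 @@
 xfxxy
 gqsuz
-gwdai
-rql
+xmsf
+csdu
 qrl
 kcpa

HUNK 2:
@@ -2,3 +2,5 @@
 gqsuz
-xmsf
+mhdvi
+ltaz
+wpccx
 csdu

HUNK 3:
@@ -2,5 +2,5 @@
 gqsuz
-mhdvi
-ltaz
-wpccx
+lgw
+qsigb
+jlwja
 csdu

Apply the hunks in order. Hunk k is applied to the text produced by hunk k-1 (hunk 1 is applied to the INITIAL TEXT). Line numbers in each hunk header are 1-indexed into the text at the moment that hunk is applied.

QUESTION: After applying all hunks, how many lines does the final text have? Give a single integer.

Hunk 1: at line 1 remove [gwdai,rql] add [xmsf,csdu] -> 6 lines: xfxxy gqsuz xmsf csdu qrl kcpa
Hunk 2: at line 2 remove [xmsf] add [mhdvi,ltaz,wpccx] -> 8 lines: xfxxy gqsuz mhdvi ltaz wpccx csdu qrl kcpa
Hunk 3: at line 2 remove [mhdvi,ltaz,wpccx] add [lgw,qsigb,jlwja] -> 8 lines: xfxxy gqsuz lgw qsigb jlwja csdu qrl kcpa
Final line count: 8

Answer: 8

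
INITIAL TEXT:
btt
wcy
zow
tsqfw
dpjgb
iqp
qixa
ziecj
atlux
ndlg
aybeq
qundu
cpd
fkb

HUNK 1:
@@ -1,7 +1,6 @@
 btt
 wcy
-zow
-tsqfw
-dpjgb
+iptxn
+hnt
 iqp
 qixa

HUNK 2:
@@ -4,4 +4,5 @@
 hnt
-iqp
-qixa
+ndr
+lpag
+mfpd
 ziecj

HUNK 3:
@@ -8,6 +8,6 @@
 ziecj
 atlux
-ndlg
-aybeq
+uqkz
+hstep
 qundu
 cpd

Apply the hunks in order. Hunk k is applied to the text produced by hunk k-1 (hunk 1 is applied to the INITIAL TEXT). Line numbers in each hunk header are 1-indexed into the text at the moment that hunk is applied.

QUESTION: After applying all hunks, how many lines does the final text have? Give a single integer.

Hunk 1: at line 1 remove [zow,tsqfw,dpjgb] add [iptxn,hnt] -> 13 lines: btt wcy iptxn hnt iqp qixa ziecj atlux ndlg aybeq qundu cpd fkb
Hunk 2: at line 4 remove [iqp,qixa] add [ndr,lpag,mfpd] -> 14 lines: btt wcy iptxn hnt ndr lpag mfpd ziecj atlux ndlg aybeq qundu cpd fkb
Hunk 3: at line 8 remove [ndlg,aybeq] add [uqkz,hstep] -> 14 lines: btt wcy iptxn hnt ndr lpag mfpd ziecj atlux uqkz hstep qundu cpd fkb
Final line count: 14

Answer: 14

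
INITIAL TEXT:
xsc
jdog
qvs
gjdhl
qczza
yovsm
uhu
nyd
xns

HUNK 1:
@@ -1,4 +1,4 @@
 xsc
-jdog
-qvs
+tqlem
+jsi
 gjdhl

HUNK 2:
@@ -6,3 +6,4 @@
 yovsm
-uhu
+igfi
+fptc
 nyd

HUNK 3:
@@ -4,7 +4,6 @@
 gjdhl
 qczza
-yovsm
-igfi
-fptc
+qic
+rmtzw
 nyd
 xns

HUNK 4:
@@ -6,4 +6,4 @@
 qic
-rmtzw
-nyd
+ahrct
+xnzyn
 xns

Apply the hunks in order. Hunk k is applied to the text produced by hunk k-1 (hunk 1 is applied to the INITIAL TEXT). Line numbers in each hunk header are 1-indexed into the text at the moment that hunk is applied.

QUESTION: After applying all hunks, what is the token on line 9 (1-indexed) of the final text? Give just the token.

Answer: xns

Derivation:
Hunk 1: at line 1 remove [jdog,qvs] add [tqlem,jsi] -> 9 lines: xsc tqlem jsi gjdhl qczza yovsm uhu nyd xns
Hunk 2: at line 6 remove [uhu] add [igfi,fptc] -> 10 lines: xsc tqlem jsi gjdhl qczza yovsm igfi fptc nyd xns
Hunk 3: at line 4 remove [yovsm,igfi,fptc] add [qic,rmtzw] -> 9 lines: xsc tqlem jsi gjdhl qczza qic rmtzw nyd xns
Hunk 4: at line 6 remove [rmtzw,nyd] add [ahrct,xnzyn] -> 9 lines: xsc tqlem jsi gjdhl qczza qic ahrct xnzyn xns
Final line 9: xns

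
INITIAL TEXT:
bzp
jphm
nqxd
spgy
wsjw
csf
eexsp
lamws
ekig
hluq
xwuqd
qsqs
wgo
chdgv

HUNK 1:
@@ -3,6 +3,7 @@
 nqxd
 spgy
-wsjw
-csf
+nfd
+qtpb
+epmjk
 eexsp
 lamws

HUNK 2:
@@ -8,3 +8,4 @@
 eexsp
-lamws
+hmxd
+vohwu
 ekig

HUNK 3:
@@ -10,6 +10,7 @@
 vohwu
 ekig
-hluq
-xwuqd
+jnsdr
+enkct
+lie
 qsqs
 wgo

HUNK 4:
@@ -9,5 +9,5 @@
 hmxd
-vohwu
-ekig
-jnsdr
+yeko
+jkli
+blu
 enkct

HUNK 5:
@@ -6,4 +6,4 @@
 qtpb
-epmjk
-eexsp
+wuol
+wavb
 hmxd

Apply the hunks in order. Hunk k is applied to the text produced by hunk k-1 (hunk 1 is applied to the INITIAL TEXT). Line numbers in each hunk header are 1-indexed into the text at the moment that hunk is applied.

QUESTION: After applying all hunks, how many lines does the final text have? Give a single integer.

Answer: 17

Derivation:
Hunk 1: at line 3 remove [wsjw,csf] add [nfd,qtpb,epmjk] -> 15 lines: bzp jphm nqxd spgy nfd qtpb epmjk eexsp lamws ekig hluq xwuqd qsqs wgo chdgv
Hunk 2: at line 8 remove [lamws] add [hmxd,vohwu] -> 16 lines: bzp jphm nqxd spgy nfd qtpb epmjk eexsp hmxd vohwu ekig hluq xwuqd qsqs wgo chdgv
Hunk 3: at line 10 remove [hluq,xwuqd] add [jnsdr,enkct,lie] -> 17 lines: bzp jphm nqxd spgy nfd qtpb epmjk eexsp hmxd vohwu ekig jnsdr enkct lie qsqs wgo chdgv
Hunk 4: at line 9 remove [vohwu,ekig,jnsdr] add [yeko,jkli,blu] -> 17 lines: bzp jphm nqxd spgy nfd qtpb epmjk eexsp hmxd yeko jkli blu enkct lie qsqs wgo chdgv
Hunk 5: at line 6 remove [epmjk,eexsp] add [wuol,wavb] -> 17 lines: bzp jphm nqxd spgy nfd qtpb wuol wavb hmxd yeko jkli blu enkct lie qsqs wgo chdgv
Final line count: 17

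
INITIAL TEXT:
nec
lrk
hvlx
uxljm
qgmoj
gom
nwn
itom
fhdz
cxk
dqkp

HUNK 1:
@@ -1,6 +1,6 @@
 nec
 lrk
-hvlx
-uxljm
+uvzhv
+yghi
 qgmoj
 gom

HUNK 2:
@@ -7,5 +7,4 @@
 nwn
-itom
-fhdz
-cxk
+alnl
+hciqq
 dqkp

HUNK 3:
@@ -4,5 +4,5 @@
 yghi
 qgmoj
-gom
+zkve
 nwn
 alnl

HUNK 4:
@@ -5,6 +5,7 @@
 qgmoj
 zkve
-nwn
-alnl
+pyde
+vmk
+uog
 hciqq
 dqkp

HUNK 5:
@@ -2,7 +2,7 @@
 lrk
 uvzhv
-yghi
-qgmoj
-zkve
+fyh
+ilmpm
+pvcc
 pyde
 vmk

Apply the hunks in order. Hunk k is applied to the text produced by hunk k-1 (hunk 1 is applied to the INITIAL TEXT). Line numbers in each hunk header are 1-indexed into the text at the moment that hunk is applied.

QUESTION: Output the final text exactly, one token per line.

Answer: nec
lrk
uvzhv
fyh
ilmpm
pvcc
pyde
vmk
uog
hciqq
dqkp

Derivation:
Hunk 1: at line 1 remove [hvlx,uxljm] add [uvzhv,yghi] -> 11 lines: nec lrk uvzhv yghi qgmoj gom nwn itom fhdz cxk dqkp
Hunk 2: at line 7 remove [itom,fhdz,cxk] add [alnl,hciqq] -> 10 lines: nec lrk uvzhv yghi qgmoj gom nwn alnl hciqq dqkp
Hunk 3: at line 4 remove [gom] add [zkve] -> 10 lines: nec lrk uvzhv yghi qgmoj zkve nwn alnl hciqq dqkp
Hunk 4: at line 5 remove [nwn,alnl] add [pyde,vmk,uog] -> 11 lines: nec lrk uvzhv yghi qgmoj zkve pyde vmk uog hciqq dqkp
Hunk 5: at line 2 remove [yghi,qgmoj,zkve] add [fyh,ilmpm,pvcc] -> 11 lines: nec lrk uvzhv fyh ilmpm pvcc pyde vmk uog hciqq dqkp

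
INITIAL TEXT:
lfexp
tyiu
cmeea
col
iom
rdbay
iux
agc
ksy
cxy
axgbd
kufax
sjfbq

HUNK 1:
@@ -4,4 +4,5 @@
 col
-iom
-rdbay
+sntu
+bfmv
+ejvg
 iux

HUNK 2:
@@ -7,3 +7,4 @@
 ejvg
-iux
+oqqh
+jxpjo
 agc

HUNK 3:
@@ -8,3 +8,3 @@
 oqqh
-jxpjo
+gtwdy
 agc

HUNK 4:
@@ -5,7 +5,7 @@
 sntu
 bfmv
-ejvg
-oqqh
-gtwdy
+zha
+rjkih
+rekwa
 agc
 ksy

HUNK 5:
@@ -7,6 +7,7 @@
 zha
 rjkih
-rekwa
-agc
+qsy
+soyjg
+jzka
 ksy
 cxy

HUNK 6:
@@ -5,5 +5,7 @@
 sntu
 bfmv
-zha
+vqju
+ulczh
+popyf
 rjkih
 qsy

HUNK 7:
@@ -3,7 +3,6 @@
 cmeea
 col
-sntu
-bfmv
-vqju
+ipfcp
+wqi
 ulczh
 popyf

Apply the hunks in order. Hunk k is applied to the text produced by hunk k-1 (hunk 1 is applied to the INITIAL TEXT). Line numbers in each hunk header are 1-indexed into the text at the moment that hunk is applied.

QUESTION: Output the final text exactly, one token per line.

Answer: lfexp
tyiu
cmeea
col
ipfcp
wqi
ulczh
popyf
rjkih
qsy
soyjg
jzka
ksy
cxy
axgbd
kufax
sjfbq

Derivation:
Hunk 1: at line 4 remove [iom,rdbay] add [sntu,bfmv,ejvg] -> 14 lines: lfexp tyiu cmeea col sntu bfmv ejvg iux agc ksy cxy axgbd kufax sjfbq
Hunk 2: at line 7 remove [iux] add [oqqh,jxpjo] -> 15 lines: lfexp tyiu cmeea col sntu bfmv ejvg oqqh jxpjo agc ksy cxy axgbd kufax sjfbq
Hunk 3: at line 8 remove [jxpjo] add [gtwdy] -> 15 lines: lfexp tyiu cmeea col sntu bfmv ejvg oqqh gtwdy agc ksy cxy axgbd kufax sjfbq
Hunk 4: at line 5 remove [ejvg,oqqh,gtwdy] add [zha,rjkih,rekwa] -> 15 lines: lfexp tyiu cmeea col sntu bfmv zha rjkih rekwa agc ksy cxy axgbd kufax sjfbq
Hunk 5: at line 7 remove [rekwa,agc] add [qsy,soyjg,jzka] -> 16 lines: lfexp tyiu cmeea col sntu bfmv zha rjkih qsy soyjg jzka ksy cxy axgbd kufax sjfbq
Hunk 6: at line 5 remove [zha] add [vqju,ulczh,popyf] -> 18 lines: lfexp tyiu cmeea col sntu bfmv vqju ulczh popyf rjkih qsy soyjg jzka ksy cxy axgbd kufax sjfbq
Hunk 7: at line 3 remove [sntu,bfmv,vqju] add [ipfcp,wqi] -> 17 lines: lfexp tyiu cmeea col ipfcp wqi ulczh popyf rjkih qsy soyjg jzka ksy cxy axgbd kufax sjfbq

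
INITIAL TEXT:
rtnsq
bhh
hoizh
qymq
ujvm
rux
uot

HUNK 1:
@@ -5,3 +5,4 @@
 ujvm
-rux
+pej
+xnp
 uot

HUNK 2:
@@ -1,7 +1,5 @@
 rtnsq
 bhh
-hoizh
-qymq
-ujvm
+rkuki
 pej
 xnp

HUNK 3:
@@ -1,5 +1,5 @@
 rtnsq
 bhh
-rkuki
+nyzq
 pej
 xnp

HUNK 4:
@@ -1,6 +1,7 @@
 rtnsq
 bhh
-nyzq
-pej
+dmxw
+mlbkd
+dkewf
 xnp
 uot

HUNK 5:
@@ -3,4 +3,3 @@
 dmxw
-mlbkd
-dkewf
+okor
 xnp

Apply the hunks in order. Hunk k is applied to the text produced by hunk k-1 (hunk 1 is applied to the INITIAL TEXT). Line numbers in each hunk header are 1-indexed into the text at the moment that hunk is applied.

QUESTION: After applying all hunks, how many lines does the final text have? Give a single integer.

Answer: 6

Derivation:
Hunk 1: at line 5 remove [rux] add [pej,xnp] -> 8 lines: rtnsq bhh hoizh qymq ujvm pej xnp uot
Hunk 2: at line 1 remove [hoizh,qymq,ujvm] add [rkuki] -> 6 lines: rtnsq bhh rkuki pej xnp uot
Hunk 3: at line 1 remove [rkuki] add [nyzq] -> 6 lines: rtnsq bhh nyzq pej xnp uot
Hunk 4: at line 1 remove [nyzq,pej] add [dmxw,mlbkd,dkewf] -> 7 lines: rtnsq bhh dmxw mlbkd dkewf xnp uot
Hunk 5: at line 3 remove [mlbkd,dkewf] add [okor] -> 6 lines: rtnsq bhh dmxw okor xnp uot
Final line count: 6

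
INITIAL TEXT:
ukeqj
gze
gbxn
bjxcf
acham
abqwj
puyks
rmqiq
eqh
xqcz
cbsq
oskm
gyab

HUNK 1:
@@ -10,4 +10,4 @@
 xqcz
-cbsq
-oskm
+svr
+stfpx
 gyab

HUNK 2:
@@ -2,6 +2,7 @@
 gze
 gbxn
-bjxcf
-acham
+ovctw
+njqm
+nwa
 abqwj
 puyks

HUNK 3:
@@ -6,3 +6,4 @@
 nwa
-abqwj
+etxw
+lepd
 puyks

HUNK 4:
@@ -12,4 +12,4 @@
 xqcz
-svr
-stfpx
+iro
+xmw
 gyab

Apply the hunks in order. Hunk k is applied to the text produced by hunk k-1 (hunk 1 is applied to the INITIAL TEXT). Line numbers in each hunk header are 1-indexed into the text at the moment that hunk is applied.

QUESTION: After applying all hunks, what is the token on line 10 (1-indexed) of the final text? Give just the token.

Hunk 1: at line 10 remove [cbsq,oskm] add [svr,stfpx] -> 13 lines: ukeqj gze gbxn bjxcf acham abqwj puyks rmqiq eqh xqcz svr stfpx gyab
Hunk 2: at line 2 remove [bjxcf,acham] add [ovctw,njqm,nwa] -> 14 lines: ukeqj gze gbxn ovctw njqm nwa abqwj puyks rmqiq eqh xqcz svr stfpx gyab
Hunk 3: at line 6 remove [abqwj] add [etxw,lepd] -> 15 lines: ukeqj gze gbxn ovctw njqm nwa etxw lepd puyks rmqiq eqh xqcz svr stfpx gyab
Hunk 4: at line 12 remove [svr,stfpx] add [iro,xmw] -> 15 lines: ukeqj gze gbxn ovctw njqm nwa etxw lepd puyks rmqiq eqh xqcz iro xmw gyab
Final line 10: rmqiq

Answer: rmqiq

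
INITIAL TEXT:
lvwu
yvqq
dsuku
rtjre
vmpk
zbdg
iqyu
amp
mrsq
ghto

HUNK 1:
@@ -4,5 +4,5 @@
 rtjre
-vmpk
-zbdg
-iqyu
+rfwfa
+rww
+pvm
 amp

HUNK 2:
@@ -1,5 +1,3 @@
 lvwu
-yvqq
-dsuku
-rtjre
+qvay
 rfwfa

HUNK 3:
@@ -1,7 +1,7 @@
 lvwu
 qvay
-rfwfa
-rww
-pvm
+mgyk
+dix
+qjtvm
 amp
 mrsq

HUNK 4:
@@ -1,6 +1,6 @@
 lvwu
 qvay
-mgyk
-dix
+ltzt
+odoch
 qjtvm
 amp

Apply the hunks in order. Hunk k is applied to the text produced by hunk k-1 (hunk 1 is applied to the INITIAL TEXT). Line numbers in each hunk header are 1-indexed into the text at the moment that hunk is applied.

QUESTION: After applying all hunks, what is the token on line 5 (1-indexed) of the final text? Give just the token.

Hunk 1: at line 4 remove [vmpk,zbdg,iqyu] add [rfwfa,rww,pvm] -> 10 lines: lvwu yvqq dsuku rtjre rfwfa rww pvm amp mrsq ghto
Hunk 2: at line 1 remove [yvqq,dsuku,rtjre] add [qvay] -> 8 lines: lvwu qvay rfwfa rww pvm amp mrsq ghto
Hunk 3: at line 1 remove [rfwfa,rww,pvm] add [mgyk,dix,qjtvm] -> 8 lines: lvwu qvay mgyk dix qjtvm amp mrsq ghto
Hunk 4: at line 1 remove [mgyk,dix] add [ltzt,odoch] -> 8 lines: lvwu qvay ltzt odoch qjtvm amp mrsq ghto
Final line 5: qjtvm

Answer: qjtvm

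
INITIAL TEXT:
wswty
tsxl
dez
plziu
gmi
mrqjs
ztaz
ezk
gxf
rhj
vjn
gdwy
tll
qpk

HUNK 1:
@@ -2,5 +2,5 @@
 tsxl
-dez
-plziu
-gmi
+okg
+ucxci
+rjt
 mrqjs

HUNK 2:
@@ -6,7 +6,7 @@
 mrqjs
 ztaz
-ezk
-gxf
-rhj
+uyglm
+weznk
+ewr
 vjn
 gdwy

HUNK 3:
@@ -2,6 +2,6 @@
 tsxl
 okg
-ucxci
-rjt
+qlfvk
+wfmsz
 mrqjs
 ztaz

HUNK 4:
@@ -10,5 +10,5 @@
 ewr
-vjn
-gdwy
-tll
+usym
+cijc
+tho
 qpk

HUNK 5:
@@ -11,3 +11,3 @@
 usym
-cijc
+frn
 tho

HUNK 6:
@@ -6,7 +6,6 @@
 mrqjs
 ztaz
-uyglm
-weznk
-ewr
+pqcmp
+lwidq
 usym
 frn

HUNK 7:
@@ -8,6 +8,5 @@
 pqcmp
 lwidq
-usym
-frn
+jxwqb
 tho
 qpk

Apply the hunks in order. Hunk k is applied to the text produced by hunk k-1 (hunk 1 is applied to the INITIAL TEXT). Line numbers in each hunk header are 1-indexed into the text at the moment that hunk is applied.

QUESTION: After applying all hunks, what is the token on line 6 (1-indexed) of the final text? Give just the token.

Hunk 1: at line 2 remove [dez,plziu,gmi] add [okg,ucxci,rjt] -> 14 lines: wswty tsxl okg ucxci rjt mrqjs ztaz ezk gxf rhj vjn gdwy tll qpk
Hunk 2: at line 6 remove [ezk,gxf,rhj] add [uyglm,weznk,ewr] -> 14 lines: wswty tsxl okg ucxci rjt mrqjs ztaz uyglm weznk ewr vjn gdwy tll qpk
Hunk 3: at line 2 remove [ucxci,rjt] add [qlfvk,wfmsz] -> 14 lines: wswty tsxl okg qlfvk wfmsz mrqjs ztaz uyglm weznk ewr vjn gdwy tll qpk
Hunk 4: at line 10 remove [vjn,gdwy,tll] add [usym,cijc,tho] -> 14 lines: wswty tsxl okg qlfvk wfmsz mrqjs ztaz uyglm weznk ewr usym cijc tho qpk
Hunk 5: at line 11 remove [cijc] add [frn] -> 14 lines: wswty tsxl okg qlfvk wfmsz mrqjs ztaz uyglm weznk ewr usym frn tho qpk
Hunk 6: at line 6 remove [uyglm,weznk,ewr] add [pqcmp,lwidq] -> 13 lines: wswty tsxl okg qlfvk wfmsz mrqjs ztaz pqcmp lwidq usym frn tho qpk
Hunk 7: at line 8 remove [usym,frn] add [jxwqb] -> 12 lines: wswty tsxl okg qlfvk wfmsz mrqjs ztaz pqcmp lwidq jxwqb tho qpk
Final line 6: mrqjs

Answer: mrqjs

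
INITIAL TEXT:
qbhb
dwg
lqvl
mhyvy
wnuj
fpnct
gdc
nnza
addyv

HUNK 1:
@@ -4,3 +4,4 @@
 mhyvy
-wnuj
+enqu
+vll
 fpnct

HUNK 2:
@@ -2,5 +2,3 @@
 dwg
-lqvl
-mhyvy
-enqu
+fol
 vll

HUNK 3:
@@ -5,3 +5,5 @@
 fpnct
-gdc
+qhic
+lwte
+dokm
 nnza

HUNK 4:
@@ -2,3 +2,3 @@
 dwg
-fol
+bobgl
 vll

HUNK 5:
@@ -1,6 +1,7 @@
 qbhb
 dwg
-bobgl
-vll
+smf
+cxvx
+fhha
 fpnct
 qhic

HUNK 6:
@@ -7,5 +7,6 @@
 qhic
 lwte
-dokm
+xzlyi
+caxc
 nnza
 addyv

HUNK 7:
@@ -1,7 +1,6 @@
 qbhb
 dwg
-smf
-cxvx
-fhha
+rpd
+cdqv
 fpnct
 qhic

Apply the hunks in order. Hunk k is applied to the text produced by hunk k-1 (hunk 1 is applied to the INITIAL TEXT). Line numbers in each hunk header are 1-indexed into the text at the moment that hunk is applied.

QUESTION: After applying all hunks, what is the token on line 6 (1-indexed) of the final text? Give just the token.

Answer: qhic

Derivation:
Hunk 1: at line 4 remove [wnuj] add [enqu,vll] -> 10 lines: qbhb dwg lqvl mhyvy enqu vll fpnct gdc nnza addyv
Hunk 2: at line 2 remove [lqvl,mhyvy,enqu] add [fol] -> 8 lines: qbhb dwg fol vll fpnct gdc nnza addyv
Hunk 3: at line 5 remove [gdc] add [qhic,lwte,dokm] -> 10 lines: qbhb dwg fol vll fpnct qhic lwte dokm nnza addyv
Hunk 4: at line 2 remove [fol] add [bobgl] -> 10 lines: qbhb dwg bobgl vll fpnct qhic lwte dokm nnza addyv
Hunk 5: at line 1 remove [bobgl,vll] add [smf,cxvx,fhha] -> 11 lines: qbhb dwg smf cxvx fhha fpnct qhic lwte dokm nnza addyv
Hunk 6: at line 7 remove [dokm] add [xzlyi,caxc] -> 12 lines: qbhb dwg smf cxvx fhha fpnct qhic lwte xzlyi caxc nnza addyv
Hunk 7: at line 1 remove [smf,cxvx,fhha] add [rpd,cdqv] -> 11 lines: qbhb dwg rpd cdqv fpnct qhic lwte xzlyi caxc nnza addyv
Final line 6: qhic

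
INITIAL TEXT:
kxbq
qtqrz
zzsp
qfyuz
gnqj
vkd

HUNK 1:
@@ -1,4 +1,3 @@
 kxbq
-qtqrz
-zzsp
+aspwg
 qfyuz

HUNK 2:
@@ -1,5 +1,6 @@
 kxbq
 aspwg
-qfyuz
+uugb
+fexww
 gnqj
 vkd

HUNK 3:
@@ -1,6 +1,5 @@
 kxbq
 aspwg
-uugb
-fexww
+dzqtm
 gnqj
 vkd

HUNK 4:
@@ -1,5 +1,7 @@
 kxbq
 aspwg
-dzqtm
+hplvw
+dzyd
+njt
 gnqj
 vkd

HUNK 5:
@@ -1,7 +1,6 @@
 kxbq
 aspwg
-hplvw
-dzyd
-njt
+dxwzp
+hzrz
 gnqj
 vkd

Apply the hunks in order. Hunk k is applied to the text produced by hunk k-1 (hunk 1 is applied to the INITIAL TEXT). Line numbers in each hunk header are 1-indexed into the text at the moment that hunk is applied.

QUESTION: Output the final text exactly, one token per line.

Answer: kxbq
aspwg
dxwzp
hzrz
gnqj
vkd

Derivation:
Hunk 1: at line 1 remove [qtqrz,zzsp] add [aspwg] -> 5 lines: kxbq aspwg qfyuz gnqj vkd
Hunk 2: at line 1 remove [qfyuz] add [uugb,fexww] -> 6 lines: kxbq aspwg uugb fexww gnqj vkd
Hunk 3: at line 1 remove [uugb,fexww] add [dzqtm] -> 5 lines: kxbq aspwg dzqtm gnqj vkd
Hunk 4: at line 1 remove [dzqtm] add [hplvw,dzyd,njt] -> 7 lines: kxbq aspwg hplvw dzyd njt gnqj vkd
Hunk 5: at line 1 remove [hplvw,dzyd,njt] add [dxwzp,hzrz] -> 6 lines: kxbq aspwg dxwzp hzrz gnqj vkd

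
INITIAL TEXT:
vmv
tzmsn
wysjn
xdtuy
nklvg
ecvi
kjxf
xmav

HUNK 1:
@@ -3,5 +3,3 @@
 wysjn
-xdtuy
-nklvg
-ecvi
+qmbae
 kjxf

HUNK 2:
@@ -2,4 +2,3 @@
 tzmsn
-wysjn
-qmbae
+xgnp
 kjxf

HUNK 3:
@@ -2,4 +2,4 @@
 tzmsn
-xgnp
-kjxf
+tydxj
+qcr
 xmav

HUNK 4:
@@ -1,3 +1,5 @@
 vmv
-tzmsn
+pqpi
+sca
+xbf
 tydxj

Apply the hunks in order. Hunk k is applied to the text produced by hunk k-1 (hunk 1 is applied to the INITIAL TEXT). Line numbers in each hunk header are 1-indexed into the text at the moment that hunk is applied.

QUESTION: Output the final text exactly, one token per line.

Answer: vmv
pqpi
sca
xbf
tydxj
qcr
xmav

Derivation:
Hunk 1: at line 3 remove [xdtuy,nklvg,ecvi] add [qmbae] -> 6 lines: vmv tzmsn wysjn qmbae kjxf xmav
Hunk 2: at line 2 remove [wysjn,qmbae] add [xgnp] -> 5 lines: vmv tzmsn xgnp kjxf xmav
Hunk 3: at line 2 remove [xgnp,kjxf] add [tydxj,qcr] -> 5 lines: vmv tzmsn tydxj qcr xmav
Hunk 4: at line 1 remove [tzmsn] add [pqpi,sca,xbf] -> 7 lines: vmv pqpi sca xbf tydxj qcr xmav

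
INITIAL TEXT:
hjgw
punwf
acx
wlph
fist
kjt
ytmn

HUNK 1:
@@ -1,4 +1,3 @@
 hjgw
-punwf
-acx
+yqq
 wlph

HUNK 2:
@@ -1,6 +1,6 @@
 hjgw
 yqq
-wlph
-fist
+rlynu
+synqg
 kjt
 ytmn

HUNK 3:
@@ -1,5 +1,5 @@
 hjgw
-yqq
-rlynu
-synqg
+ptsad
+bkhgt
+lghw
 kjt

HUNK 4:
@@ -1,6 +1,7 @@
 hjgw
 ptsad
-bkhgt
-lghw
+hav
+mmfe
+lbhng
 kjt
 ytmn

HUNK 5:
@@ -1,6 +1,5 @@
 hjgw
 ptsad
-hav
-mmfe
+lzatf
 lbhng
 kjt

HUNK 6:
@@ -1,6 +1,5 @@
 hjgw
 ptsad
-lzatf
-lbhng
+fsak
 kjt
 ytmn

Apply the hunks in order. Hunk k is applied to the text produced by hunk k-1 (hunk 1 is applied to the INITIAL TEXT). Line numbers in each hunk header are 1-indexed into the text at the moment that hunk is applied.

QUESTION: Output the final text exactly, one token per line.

Hunk 1: at line 1 remove [punwf,acx] add [yqq] -> 6 lines: hjgw yqq wlph fist kjt ytmn
Hunk 2: at line 1 remove [wlph,fist] add [rlynu,synqg] -> 6 lines: hjgw yqq rlynu synqg kjt ytmn
Hunk 3: at line 1 remove [yqq,rlynu,synqg] add [ptsad,bkhgt,lghw] -> 6 lines: hjgw ptsad bkhgt lghw kjt ytmn
Hunk 4: at line 1 remove [bkhgt,lghw] add [hav,mmfe,lbhng] -> 7 lines: hjgw ptsad hav mmfe lbhng kjt ytmn
Hunk 5: at line 1 remove [hav,mmfe] add [lzatf] -> 6 lines: hjgw ptsad lzatf lbhng kjt ytmn
Hunk 6: at line 1 remove [lzatf,lbhng] add [fsak] -> 5 lines: hjgw ptsad fsak kjt ytmn

Answer: hjgw
ptsad
fsak
kjt
ytmn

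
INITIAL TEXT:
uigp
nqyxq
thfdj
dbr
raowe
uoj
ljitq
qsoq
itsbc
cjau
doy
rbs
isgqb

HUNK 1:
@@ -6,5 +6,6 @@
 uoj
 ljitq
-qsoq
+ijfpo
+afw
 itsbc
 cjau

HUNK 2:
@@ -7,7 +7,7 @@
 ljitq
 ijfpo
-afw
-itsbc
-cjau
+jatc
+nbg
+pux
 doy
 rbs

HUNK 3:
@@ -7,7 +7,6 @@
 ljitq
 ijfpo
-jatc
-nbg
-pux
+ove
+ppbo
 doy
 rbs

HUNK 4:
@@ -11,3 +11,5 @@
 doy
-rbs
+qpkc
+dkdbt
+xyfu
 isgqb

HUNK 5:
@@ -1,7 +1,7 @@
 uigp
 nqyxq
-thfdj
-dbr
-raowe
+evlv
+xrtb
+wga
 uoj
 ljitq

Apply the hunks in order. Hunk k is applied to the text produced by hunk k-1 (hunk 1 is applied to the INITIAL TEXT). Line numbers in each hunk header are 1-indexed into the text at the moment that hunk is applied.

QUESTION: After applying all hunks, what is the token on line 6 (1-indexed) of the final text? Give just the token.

Hunk 1: at line 6 remove [qsoq] add [ijfpo,afw] -> 14 lines: uigp nqyxq thfdj dbr raowe uoj ljitq ijfpo afw itsbc cjau doy rbs isgqb
Hunk 2: at line 7 remove [afw,itsbc,cjau] add [jatc,nbg,pux] -> 14 lines: uigp nqyxq thfdj dbr raowe uoj ljitq ijfpo jatc nbg pux doy rbs isgqb
Hunk 3: at line 7 remove [jatc,nbg,pux] add [ove,ppbo] -> 13 lines: uigp nqyxq thfdj dbr raowe uoj ljitq ijfpo ove ppbo doy rbs isgqb
Hunk 4: at line 11 remove [rbs] add [qpkc,dkdbt,xyfu] -> 15 lines: uigp nqyxq thfdj dbr raowe uoj ljitq ijfpo ove ppbo doy qpkc dkdbt xyfu isgqb
Hunk 5: at line 1 remove [thfdj,dbr,raowe] add [evlv,xrtb,wga] -> 15 lines: uigp nqyxq evlv xrtb wga uoj ljitq ijfpo ove ppbo doy qpkc dkdbt xyfu isgqb
Final line 6: uoj

Answer: uoj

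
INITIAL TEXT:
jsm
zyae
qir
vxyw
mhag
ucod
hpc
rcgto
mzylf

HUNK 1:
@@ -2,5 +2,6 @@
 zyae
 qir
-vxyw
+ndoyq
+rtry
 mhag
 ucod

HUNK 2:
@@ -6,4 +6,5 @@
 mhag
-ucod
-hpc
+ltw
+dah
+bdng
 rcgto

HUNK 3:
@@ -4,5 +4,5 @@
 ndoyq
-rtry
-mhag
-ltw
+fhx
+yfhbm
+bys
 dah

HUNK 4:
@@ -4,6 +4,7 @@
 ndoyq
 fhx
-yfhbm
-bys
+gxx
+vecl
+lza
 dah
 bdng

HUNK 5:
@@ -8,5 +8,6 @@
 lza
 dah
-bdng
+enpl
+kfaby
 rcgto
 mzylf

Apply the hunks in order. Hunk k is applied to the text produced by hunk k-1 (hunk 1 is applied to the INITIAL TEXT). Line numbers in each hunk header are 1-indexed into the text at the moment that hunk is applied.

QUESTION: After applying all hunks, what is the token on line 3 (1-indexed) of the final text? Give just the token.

Answer: qir

Derivation:
Hunk 1: at line 2 remove [vxyw] add [ndoyq,rtry] -> 10 lines: jsm zyae qir ndoyq rtry mhag ucod hpc rcgto mzylf
Hunk 2: at line 6 remove [ucod,hpc] add [ltw,dah,bdng] -> 11 lines: jsm zyae qir ndoyq rtry mhag ltw dah bdng rcgto mzylf
Hunk 3: at line 4 remove [rtry,mhag,ltw] add [fhx,yfhbm,bys] -> 11 lines: jsm zyae qir ndoyq fhx yfhbm bys dah bdng rcgto mzylf
Hunk 4: at line 4 remove [yfhbm,bys] add [gxx,vecl,lza] -> 12 lines: jsm zyae qir ndoyq fhx gxx vecl lza dah bdng rcgto mzylf
Hunk 5: at line 8 remove [bdng] add [enpl,kfaby] -> 13 lines: jsm zyae qir ndoyq fhx gxx vecl lza dah enpl kfaby rcgto mzylf
Final line 3: qir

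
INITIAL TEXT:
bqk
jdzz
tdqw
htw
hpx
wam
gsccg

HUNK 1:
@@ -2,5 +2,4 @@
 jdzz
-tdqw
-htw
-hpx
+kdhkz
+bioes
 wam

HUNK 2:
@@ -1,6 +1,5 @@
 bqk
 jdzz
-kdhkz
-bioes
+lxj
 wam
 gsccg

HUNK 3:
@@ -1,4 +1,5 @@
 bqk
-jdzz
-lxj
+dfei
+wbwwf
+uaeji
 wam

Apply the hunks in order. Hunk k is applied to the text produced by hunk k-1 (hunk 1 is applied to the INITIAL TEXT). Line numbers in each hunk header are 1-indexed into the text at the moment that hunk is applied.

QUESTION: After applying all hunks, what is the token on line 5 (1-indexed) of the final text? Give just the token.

Hunk 1: at line 2 remove [tdqw,htw,hpx] add [kdhkz,bioes] -> 6 lines: bqk jdzz kdhkz bioes wam gsccg
Hunk 2: at line 1 remove [kdhkz,bioes] add [lxj] -> 5 lines: bqk jdzz lxj wam gsccg
Hunk 3: at line 1 remove [jdzz,lxj] add [dfei,wbwwf,uaeji] -> 6 lines: bqk dfei wbwwf uaeji wam gsccg
Final line 5: wam

Answer: wam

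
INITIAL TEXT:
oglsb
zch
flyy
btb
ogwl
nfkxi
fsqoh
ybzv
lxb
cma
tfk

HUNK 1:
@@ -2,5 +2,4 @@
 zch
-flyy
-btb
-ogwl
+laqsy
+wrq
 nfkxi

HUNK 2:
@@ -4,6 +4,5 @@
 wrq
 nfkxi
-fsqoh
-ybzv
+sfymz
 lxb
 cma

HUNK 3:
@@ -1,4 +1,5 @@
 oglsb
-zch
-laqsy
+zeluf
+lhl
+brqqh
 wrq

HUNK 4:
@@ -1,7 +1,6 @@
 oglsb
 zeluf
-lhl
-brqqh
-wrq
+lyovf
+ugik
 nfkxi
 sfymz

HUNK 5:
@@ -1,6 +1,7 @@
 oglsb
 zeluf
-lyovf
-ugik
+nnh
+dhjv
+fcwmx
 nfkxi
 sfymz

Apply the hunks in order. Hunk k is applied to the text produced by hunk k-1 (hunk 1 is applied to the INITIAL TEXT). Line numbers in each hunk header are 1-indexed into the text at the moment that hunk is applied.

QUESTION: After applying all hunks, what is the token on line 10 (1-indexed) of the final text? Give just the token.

Hunk 1: at line 2 remove [flyy,btb,ogwl] add [laqsy,wrq] -> 10 lines: oglsb zch laqsy wrq nfkxi fsqoh ybzv lxb cma tfk
Hunk 2: at line 4 remove [fsqoh,ybzv] add [sfymz] -> 9 lines: oglsb zch laqsy wrq nfkxi sfymz lxb cma tfk
Hunk 3: at line 1 remove [zch,laqsy] add [zeluf,lhl,brqqh] -> 10 lines: oglsb zeluf lhl brqqh wrq nfkxi sfymz lxb cma tfk
Hunk 4: at line 1 remove [lhl,brqqh,wrq] add [lyovf,ugik] -> 9 lines: oglsb zeluf lyovf ugik nfkxi sfymz lxb cma tfk
Hunk 5: at line 1 remove [lyovf,ugik] add [nnh,dhjv,fcwmx] -> 10 lines: oglsb zeluf nnh dhjv fcwmx nfkxi sfymz lxb cma tfk
Final line 10: tfk

Answer: tfk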